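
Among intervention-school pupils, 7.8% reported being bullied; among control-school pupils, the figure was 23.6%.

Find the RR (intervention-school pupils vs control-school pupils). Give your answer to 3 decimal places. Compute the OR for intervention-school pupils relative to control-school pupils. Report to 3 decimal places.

RR = 0.0780 / 0.2360 = 0.331
odds, intervention-school pupils = 0.0780/0.9220 = 0.0846
odds, control-school pupils = 0.2360/0.7640 = 0.3089
OR = 0.0846 / 0.3089 = 0.274

RR = 0.331; OR = 0.274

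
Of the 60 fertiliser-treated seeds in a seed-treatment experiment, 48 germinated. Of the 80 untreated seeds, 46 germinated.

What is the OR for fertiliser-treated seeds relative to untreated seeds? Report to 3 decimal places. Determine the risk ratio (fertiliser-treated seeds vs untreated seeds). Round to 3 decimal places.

OR = 2.957; RR = 1.391

odds, fertiliser-treated seeds = 48/12 = 4.0000
odds, untreated seeds = 46/34 = 1.3529
OR = 4.0000 / 1.3529 = 2.957
risk, fertiliser-treated seeds = 48/60 = 0.8000
risk, untreated seeds = 46/80 = 0.5750
RR = 0.8000 / 0.5750 = 1.391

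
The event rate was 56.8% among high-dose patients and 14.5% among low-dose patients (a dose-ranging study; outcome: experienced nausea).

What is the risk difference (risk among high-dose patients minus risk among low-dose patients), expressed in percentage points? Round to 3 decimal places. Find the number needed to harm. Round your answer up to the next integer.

risk difference = 0.5680 − 0.1450 = 0.4230 → 42.300 percentage points
absolute risk difference = 0.423000
1 / 0.423000 = 2.364 → round up → 3

RD = 42.300; NNH = 3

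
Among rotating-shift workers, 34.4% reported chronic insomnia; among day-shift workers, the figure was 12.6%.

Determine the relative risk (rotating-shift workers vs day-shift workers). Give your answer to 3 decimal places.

RR = 0.3440 / 0.1260 = 2.730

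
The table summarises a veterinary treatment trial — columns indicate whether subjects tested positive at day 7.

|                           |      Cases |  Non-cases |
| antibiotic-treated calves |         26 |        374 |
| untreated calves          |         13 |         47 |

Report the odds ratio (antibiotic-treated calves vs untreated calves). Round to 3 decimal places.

OR = (26 × 47) / (374 × 13) = 1222/4862 ≈ 0.251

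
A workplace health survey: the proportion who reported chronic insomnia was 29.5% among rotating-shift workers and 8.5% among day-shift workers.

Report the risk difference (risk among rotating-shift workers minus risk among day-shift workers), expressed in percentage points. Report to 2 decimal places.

RD ≈ 21.00

risk difference = 0.2950 − 0.0850 = 0.2100 → 21.00 percentage points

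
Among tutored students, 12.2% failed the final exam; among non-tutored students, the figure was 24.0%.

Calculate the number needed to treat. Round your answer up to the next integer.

absolute risk difference = 0.118000
1 / 0.118000 = 8.475 → round up → 9

NNT: 9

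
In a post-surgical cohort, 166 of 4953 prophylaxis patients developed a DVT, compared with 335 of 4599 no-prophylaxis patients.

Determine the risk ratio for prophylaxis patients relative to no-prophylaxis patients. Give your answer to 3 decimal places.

risk, prophylaxis patients = 166/4953 = 0.03352
risk, no-prophylaxis patients = 335/4599 = 0.07284
RR = 0.03352 / 0.07284 = 0.460

RR ≈ 0.460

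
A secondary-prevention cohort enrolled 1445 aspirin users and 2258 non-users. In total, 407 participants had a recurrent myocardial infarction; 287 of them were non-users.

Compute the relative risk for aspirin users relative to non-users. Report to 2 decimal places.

aspirin users with the outcome: 407 − 287 = 120
aspirin users without the outcome: 1445 − 120 = 1325
non-users without the outcome: 2258 − 287 = 1971
risk, aspirin users = 120/1445 = 0.0830
risk, non-users = 287/2258 = 0.1271
RR = 0.0830 / 0.1271 = 0.65

0.65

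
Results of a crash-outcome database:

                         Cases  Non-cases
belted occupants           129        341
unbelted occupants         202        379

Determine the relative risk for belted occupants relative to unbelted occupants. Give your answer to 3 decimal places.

risk, belted occupants = 129/470 = 0.2745
risk, unbelted occupants = 202/581 = 0.3477
RR = 0.2745 / 0.3477 = 0.789

RR: 0.789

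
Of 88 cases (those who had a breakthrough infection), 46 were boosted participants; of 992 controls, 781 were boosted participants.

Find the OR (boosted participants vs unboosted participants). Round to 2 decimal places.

OR = (46 × 211) / (781 × 42) = 9706/32802 ≈ 0.30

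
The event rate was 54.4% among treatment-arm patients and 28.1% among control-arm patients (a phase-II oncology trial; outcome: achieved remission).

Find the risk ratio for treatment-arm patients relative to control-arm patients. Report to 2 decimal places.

RR = 0.5440 / 0.2810 = 1.94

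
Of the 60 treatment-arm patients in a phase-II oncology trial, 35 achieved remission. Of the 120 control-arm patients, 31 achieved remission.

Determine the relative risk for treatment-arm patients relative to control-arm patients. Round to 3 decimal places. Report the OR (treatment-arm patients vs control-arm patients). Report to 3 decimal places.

risk, treatment-arm patients = 35/60 = 0.5833
risk, control-arm patients = 31/120 = 0.2583
RR = 0.5833 / 0.2583 = 2.258
OR = (35 × 89) / (25 × 31) = 3115/775 ≈ 4.019

RR = 2.258; OR = 4.019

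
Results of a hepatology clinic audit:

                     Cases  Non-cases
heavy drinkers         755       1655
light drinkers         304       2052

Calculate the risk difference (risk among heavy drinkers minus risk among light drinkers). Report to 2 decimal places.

risk, heavy drinkers = 755/2410 = 0.3133
risk, light drinkers = 304/2356 = 0.1290
risk difference = 0.3133 − 0.1290 = 0.18

0.18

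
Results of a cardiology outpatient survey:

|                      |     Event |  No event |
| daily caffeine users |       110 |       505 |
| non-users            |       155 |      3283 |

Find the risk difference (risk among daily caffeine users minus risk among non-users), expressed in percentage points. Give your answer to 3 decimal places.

RD ≈ 13.378

risk, daily caffeine users = 110/615 = 0.17886
risk, non-users = 155/3438 = 0.04508
risk difference = 0.17886 − 0.04508 = 0.13378 → 13.378 percentage points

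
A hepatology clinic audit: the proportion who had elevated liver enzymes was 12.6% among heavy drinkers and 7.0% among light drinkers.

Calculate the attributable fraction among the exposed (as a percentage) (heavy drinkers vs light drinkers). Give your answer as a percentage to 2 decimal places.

AR% = (0.1260 − 0.0700) / 0.1260 = 0.4444 → 44.44%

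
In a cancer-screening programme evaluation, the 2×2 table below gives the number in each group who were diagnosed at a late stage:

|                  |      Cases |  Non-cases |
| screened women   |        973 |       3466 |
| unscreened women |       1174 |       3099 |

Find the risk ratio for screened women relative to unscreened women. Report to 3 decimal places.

risk, screened women = 973/4439 = 0.2192
risk, unscreened women = 1174/4273 = 0.2747
RR = 0.2192 / 0.2747 = 0.798

RR ≈ 0.798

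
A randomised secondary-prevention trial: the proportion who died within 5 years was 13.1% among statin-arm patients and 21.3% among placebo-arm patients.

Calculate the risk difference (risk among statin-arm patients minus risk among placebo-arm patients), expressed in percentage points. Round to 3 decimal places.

risk difference = 0.1310 − 0.2130 = -0.0820 → -8.200 percentage points

RD = -8.200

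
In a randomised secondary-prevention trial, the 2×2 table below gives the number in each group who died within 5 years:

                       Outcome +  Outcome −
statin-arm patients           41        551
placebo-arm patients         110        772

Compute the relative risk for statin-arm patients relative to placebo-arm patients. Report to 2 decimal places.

risk, statin-arm patients = 41/592 = 0.0693
risk, placebo-arm patients = 110/882 = 0.1247
RR = 0.0693 / 0.1247 = 0.56

0.56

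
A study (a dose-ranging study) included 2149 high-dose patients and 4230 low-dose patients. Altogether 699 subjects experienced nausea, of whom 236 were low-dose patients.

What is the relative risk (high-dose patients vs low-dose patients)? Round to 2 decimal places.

high-dose patients with the outcome: 699 − 236 = 463
high-dose patients without the outcome: 2149 − 463 = 1686
low-dose patients without the outcome: 4230 − 236 = 3994
risk, high-dose patients = 463/2149 = 0.2154
risk, low-dose patients = 236/4230 = 0.0558
RR = 0.2154 / 0.0558 = 3.86

RR ≈ 3.86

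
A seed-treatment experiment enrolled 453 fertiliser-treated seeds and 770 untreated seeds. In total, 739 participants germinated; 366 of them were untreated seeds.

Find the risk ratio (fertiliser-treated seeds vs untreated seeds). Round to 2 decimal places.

fertiliser-treated seeds with the outcome: 739 − 366 = 373
fertiliser-treated seeds without the outcome: 453 − 373 = 80
untreated seeds without the outcome: 770 − 366 = 404
risk, fertiliser-treated seeds = 373/453 = 0.8234
risk, untreated seeds = 366/770 = 0.4753
RR = 0.8234 / 0.4753 = 1.73

RR = 1.73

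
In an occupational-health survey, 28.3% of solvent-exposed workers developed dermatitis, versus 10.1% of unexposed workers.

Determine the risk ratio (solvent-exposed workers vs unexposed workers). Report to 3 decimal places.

RR = 0.2830 / 0.1010 = 2.802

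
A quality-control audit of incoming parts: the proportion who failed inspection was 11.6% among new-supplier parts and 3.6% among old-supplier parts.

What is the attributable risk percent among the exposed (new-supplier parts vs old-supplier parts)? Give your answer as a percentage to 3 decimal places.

AR% = (0.11600 − 0.03600) / 0.11600 = 0.6897 → 68.966%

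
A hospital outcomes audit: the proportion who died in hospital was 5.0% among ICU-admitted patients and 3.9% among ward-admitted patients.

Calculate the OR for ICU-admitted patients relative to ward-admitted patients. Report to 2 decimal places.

1.30

odds, ICU-admitted patients = 0.05000/0.95000 = 0.05263
odds, ward-admitted patients = 0.03900/0.96100 = 0.04058
OR = 0.05263 / 0.04058 = 1.30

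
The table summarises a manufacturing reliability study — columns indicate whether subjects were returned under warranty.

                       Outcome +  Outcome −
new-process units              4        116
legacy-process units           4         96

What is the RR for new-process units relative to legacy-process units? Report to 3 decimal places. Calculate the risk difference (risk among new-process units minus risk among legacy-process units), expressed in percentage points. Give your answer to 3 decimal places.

risk, new-process units = 4/120 = 0.03333
risk, legacy-process units = 4/100 = 0.04000
RR = 0.03333 / 0.04000 = 0.833
risk difference = 0.03333 − 0.04000 = -0.00667 → -0.667 percentage points

RR = 0.833; RD = -0.667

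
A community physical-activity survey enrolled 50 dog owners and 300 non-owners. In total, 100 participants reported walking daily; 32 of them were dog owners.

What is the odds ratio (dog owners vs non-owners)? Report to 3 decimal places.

dog owners without the outcome: 50 − 32 = 18
non-owners with the outcome: 100 − 32 = 68
non-owners without the outcome: 300 − 68 = 232
OR = (32 × 232) / (18 × 68) = 7424/1224 ≈ 6.065

OR = 6.065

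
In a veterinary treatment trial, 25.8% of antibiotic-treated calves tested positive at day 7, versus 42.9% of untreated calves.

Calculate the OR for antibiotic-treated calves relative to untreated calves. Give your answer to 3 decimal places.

odds, antibiotic-treated calves = 0.2580/0.7420 = 0.3477
odds, untreated calves = 0.4290/0.5710 = 0.7513
OR = 0.3477 / 0.7513 = 0.463

0.463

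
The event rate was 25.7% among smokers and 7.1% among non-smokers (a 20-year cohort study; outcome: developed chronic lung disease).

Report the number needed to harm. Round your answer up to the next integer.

6

absolute risk difference = 0.186000
1 / 0.186000 = 5.376 → round up → 6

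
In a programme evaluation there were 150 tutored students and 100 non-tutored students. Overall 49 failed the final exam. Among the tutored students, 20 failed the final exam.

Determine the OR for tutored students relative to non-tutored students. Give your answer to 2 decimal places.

tutored students without the outcome: 150 − 20 = 130
non-tutored students with the outcome: 49 − 20 = 29
non-tutored students without the outcome: 100 − 29 = 71
OR = (20 × 71) / (130 × 29) = 1420/3770 ≈ 0.38

OR: 0.38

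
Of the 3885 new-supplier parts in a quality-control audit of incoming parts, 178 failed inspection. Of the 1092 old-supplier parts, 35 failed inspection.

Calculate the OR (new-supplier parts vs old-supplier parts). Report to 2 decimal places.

OR = (178 × 1057) / (3707 × 35) = 188146/129745 ≈ 1.45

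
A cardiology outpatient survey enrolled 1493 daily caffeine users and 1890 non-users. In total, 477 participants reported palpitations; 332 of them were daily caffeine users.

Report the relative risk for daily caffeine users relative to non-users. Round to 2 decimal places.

2.90

daily caffeine users without the outcome: 1493 − 332 = 1161
non-users with the outcome: 477 − 332 = 145
non-users without the outcome: 1890 − 145 = 1745
risk, daily caffeine users = 332/1493 = 0.2224
risk, non-users = 145/1890 = 0.0767
RR = 0.2224 / 0.0767 = 2.90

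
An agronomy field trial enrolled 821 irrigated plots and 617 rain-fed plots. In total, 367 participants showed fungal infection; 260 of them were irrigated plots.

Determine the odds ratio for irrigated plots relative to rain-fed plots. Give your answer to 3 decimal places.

2.209

irrigated plots without the outcome: 821 − 260 = 561
rain-fed plots with the outcome: 367 − 260 = 107
rain-fed plots without the outcome: 617 − 107 = 510
OR = (260 × 510) / (561 × 107) = 132600/60027 ≈ 2.209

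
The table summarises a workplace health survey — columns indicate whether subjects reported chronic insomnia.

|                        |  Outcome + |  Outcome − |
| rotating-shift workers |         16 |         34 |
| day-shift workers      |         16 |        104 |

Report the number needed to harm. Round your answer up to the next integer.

6

risk, rotating-shift workers = 16/50 = 0.320000
risk, day-shift workers = 16/120 = 0.133333
absolute risk difference = 0.186667
1 / 0.186667 = 5.357 → round up → 6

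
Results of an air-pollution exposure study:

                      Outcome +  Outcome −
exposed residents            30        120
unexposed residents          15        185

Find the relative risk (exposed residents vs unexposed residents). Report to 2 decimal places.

RR = 2.67

risk, exposed residents = 30/150 = 0.2000
risk, unexposed residents = 15/200 = 0.0750
RR = 0.2000 / 0.0750 = 2.67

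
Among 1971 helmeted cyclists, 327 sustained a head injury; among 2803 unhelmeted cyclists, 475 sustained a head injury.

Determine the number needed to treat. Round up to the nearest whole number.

risk, helmeted cyclists = 327/1971 = 0.165906
risk, unhelmeted cyclists = 475/2803 = 0.169461
absolute risk difference = 0.003556
1 / 0.003556 = 281.215 → round up → 282

282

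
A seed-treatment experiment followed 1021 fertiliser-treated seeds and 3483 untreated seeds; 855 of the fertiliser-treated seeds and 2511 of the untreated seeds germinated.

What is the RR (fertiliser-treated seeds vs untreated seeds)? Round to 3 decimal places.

RR ≈ 1.162

risk, fertiliser-treated seeds = 855/1021 = 0.8374
risk, untreated seeds = 2511/3483 = 0.7209
RR = 0.8374 / 0.7209 = 1.162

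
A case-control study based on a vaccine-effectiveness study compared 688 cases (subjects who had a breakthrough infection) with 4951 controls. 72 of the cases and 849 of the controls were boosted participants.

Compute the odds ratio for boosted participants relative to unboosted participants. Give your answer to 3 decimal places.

OR = (72 × 4102) / (849 × 616) = 295344/522984 ≈ 0.565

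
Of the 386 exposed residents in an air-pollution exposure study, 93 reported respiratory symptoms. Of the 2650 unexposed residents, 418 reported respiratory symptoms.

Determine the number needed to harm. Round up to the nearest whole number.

risk, exposed residents = 93/386 = 0.240933
risk, unexposed residents = 418/2650 = 0.157736
absolute risk difference = 0.083197
1 / 0.083197 = 12.020 → round up → 13

13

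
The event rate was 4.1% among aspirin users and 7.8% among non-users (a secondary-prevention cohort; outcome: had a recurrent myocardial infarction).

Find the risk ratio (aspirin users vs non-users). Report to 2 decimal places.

RR = 0.04100 / 0.07800 = 0.53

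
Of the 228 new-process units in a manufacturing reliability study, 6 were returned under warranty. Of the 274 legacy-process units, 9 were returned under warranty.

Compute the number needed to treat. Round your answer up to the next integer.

risk, new-process units = 6/228 = 0.026316
risk, legacy-process units = 9/274 = 0.032847
absolute risk difference = 0.006531
1 / 0.006531 = 153.116 → round up → 154

NNT: 154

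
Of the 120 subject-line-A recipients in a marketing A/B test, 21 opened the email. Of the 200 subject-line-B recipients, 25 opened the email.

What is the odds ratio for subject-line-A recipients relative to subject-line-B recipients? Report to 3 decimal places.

OR = (21 × 175) / (99 × 25) = 3675/2475 ≈ 1.485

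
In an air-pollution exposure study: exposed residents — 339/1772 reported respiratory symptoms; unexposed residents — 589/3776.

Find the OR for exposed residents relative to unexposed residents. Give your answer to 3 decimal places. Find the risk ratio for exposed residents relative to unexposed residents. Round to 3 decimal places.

OR = (339 × 3187) / (1433 × 589) = 1080393/844037 ≈ 1.280
risk, exposed residents = 339/1772 = 0.1913
risk, unexposed residents = 589/3776 = 0.1560
RR = 0.1913 / 0.1560 = 1.226

OR = 1.280; RR = 1.226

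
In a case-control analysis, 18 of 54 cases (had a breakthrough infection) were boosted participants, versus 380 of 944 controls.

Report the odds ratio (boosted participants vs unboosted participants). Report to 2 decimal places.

odds, boosted participants = 18/380 = 0.04737
odds, unboosted participants = 36/564 = 0.06383
OR = 0.04737 / 0.06383 = 0.74

0.74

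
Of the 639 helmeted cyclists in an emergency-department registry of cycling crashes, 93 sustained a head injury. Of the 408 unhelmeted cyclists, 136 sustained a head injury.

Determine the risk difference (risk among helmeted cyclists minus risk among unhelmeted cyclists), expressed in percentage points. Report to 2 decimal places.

risk, helmeted cyclists = 93/639 = 0.1455
risk, unhelmeted cyclists = 136/408 = 0.3333
risk difference = 0.1455 − 0.3333 = -0.1878 → -18.78 percentage points

RD ≈ -18.78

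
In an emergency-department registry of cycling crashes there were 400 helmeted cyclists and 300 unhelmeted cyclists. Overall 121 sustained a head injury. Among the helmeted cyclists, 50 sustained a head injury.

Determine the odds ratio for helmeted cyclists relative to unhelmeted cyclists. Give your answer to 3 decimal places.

helmeted cyclists without the outcome: 400 − 50 = 350
unhelmeted cyclists with the outcome: 121 − 50 = 71
unhelmeted cyclists without the outcome: 300 − 71 = 229
odds, helmeted cyclists = 50/350 = 0.1429
odds, unhelmeted cyclists = 71/229 = 0.3100
OR = 0.1429 / 0.3100 = 0.461

OR ≈ 0.461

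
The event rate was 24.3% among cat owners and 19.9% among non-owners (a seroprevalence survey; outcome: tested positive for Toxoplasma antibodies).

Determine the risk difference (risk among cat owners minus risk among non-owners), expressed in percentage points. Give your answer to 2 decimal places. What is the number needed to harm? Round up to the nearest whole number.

RD = 4.40; NNH = 23

risk difference = 0.2430 − 0.1990 = 0.0440 → 4.40 percentage points
absolute risk difference = 0.044000
1 / 0.044000 = 22.727 → round up → 23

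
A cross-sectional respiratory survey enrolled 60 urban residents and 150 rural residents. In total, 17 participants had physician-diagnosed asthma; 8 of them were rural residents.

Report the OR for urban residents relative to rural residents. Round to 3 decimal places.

3.132

urban residents with the outcome: 17 − 8 = 9
urban residents without the outcome: 60 − 9 = 51
rural residents without the outcome: 150 − 8 = 142
OR = (9 × 142) / (51 × 8) = 1278/408 ≈ 3.132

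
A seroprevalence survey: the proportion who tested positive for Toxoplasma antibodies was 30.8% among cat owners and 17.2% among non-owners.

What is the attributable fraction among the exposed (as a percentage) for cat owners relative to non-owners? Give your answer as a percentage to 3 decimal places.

AR% = (0.3080 − 0.1720) / 0.3080 = 0.4416 → 44.156%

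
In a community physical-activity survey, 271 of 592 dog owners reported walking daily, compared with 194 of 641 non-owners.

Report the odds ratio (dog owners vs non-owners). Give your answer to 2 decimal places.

odds, dog owners = 271/321 = 0.8442
odds, non-owners = 194/447 = 0.4340
OR = 0.8442 / 0.4340 = 1.95

1.95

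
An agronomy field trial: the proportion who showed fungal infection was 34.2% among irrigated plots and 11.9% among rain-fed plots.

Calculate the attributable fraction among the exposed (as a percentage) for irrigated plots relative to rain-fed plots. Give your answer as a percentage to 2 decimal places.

AR% = (0.3420 − 0.1190) / 0.3420 = 0.6520 → 65.20%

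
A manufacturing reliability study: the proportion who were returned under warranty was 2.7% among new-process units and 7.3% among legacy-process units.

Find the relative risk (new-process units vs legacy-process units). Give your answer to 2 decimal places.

RR = 0.02700 / 0.07300 = 0.37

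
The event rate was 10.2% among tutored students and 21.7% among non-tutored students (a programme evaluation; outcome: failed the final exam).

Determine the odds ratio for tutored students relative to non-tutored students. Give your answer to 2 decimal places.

odds, tutored students = 0.1020/0.8980 = 0.1136
odds, non-tutored students = 0.2170/0.7830 = 0.2771
OR = 0.1136 / 0.2771 = 0.41

OR ≈ 0.41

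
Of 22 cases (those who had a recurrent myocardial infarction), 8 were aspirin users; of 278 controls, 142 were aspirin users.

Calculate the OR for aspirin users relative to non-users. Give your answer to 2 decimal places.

odds, aspirin users = 8/142 = 0.0563
odds, non-users = 14/136 = 0.1029
OR = 0.0563 / 0.1029 = 0.55

OR = 0.55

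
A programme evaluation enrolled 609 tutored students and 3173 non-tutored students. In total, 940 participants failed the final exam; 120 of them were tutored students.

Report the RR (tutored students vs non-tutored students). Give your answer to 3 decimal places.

tutored students without the outcome: 609 − 120 = 489
non-tutored students with the outcome: 940 − 120 = 820
non-tutored students without the outcome: 3173 − 820 = 2353
risk, tutored students = 120/609 = 0.1970
risk, non-tutored students = 820/3173 = 0.2584
RR = 0.1970 / 0.2584 = 0.762

RR: 0.762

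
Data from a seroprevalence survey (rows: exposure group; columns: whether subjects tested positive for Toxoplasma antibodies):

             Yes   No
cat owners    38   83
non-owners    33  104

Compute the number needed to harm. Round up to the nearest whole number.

NNH: 14

risk, cat owners = 38/121 = 0.314050
risk, non-owners = 33/137 = 0.240876
absolute risk difference = 0.073174
1 / 0.073174 = 13.666 → round up → 14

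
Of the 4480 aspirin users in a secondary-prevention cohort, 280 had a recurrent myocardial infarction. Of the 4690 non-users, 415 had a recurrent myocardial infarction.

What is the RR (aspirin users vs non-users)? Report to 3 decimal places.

risk, aspirin users = 280/4480 = 0.0625
risk, non-users = 415/4690 = 0.0885
RR = 0.0625 / 0.0885 = 0.706

0.706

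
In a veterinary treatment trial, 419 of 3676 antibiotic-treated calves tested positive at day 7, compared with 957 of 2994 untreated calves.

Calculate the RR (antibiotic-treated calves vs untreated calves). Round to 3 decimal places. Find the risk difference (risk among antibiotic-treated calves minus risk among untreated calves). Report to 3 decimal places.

risk, antibiotic-treated calves = 419/3676 = 0.1140
risk, untreated calves = 957/2994 = 0.3196
RR = 0.1140 / 0.3196 = 0.357
risk difference = 0.1140 − 0.3196 = -0.206

RR = 0.357; RD = -0.206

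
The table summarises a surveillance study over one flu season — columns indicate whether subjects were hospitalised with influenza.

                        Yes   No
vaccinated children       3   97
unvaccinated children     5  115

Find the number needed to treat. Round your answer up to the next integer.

risk, vaccinated children = 3/100 = 0.030000
risk, unvaccinated children = 5/120 = 0.041667
absolute risk difference = 0.011667
1 / 0.011667 = 85.712 → round up → 86

86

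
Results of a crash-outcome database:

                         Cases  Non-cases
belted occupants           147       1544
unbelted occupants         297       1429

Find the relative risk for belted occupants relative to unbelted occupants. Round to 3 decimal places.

risk, belted occupants = 147/1691 = 0.0869
risk, unbelted occupants = 297/1726 = 0.1721
RR = 0.0869 / 0.1721 = 0.505

RR ≈ 0.505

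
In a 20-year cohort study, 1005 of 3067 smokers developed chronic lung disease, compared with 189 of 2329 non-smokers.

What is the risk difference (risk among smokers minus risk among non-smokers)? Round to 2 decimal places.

risk, smokers = 1005/3067 = 0.3277
risk, non-smokers = 189/2329 = 0.0812
risk difference = 0.3277 − 0.0812 = 0.25

RD ≈ 0.25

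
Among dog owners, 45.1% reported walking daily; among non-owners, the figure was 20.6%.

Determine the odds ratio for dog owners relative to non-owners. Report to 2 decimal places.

odds, dog owners = 0.4510/0.5490 = 0.8215
odds, non-owners = 0.2060/0.7940 = 0.2594
OR = 0.8215 / 0.2594 = 3.17

3.17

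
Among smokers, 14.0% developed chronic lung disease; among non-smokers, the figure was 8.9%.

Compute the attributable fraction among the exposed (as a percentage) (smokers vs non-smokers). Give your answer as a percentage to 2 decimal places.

AR% = (0.1400 − 0.0890) / 0.1400 = 0.3643 → 36.43%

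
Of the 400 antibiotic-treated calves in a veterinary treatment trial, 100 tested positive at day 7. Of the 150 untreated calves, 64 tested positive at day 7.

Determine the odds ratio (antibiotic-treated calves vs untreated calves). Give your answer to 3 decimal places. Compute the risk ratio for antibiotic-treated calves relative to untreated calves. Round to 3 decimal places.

OR = (100 × 86) / (300 × 64) = 8600/19200 ≈ 0.448
risk, antibiotic-treated calves = 100/400 = 0.2500
risk, untreated calves = 64/150 = 0.4267
RR = 0.2500 / 0.4267 = 0.586

OR = 0.448; RR = 0.586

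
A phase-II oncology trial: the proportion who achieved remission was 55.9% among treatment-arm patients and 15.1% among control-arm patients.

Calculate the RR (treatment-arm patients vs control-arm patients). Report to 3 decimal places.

RR = 0.5590 / 0.1510 = 3.702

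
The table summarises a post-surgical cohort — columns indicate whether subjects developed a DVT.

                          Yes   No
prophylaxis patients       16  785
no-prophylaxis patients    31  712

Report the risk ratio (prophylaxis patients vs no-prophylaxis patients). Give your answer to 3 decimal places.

risk, prophylaxis patients = 16/801 = 0.01998
risk, no-prophylaxis patients = 31/743 = 0.04172
RR = 0.01998 / 0.04172 = 0.479

0.479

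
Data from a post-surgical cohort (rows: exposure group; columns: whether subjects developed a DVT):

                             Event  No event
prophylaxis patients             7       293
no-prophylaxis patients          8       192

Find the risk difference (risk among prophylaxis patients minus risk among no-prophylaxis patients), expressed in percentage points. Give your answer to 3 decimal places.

risk, prophylaxis patients = 7/300 = 0.02333
risk, no-prophylaxis patients = 8/200 = 0.04000
risk difference = 0.02333 − 0.04000 = -0.01667 → -1.667 percentage points

RD: -1.667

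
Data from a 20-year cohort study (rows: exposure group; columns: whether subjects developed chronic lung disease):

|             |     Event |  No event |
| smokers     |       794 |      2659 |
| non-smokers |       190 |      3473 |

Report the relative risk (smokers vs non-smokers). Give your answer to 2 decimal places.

4.43

risk, smokers = 794/3453 = 0.2299
risk, non-smokers = 190/3663 = 0.0519
RR = 0.2299 / 0.0519 = 4.43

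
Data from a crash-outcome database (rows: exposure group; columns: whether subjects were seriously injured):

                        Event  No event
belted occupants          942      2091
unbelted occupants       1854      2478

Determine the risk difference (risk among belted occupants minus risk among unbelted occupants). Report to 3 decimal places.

RD: -0.117

risk, belted occupants = 942/3033 = 0.3106
risk, unbelted occupants = 1854/4332 = 0.4280
risk difference = 0.3106 − 0.4280 = -0.117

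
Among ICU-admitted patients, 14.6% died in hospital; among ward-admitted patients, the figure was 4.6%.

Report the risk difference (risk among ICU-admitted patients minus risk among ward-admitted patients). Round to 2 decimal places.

risk difference = 0.14600 − 0.04600 = 0.10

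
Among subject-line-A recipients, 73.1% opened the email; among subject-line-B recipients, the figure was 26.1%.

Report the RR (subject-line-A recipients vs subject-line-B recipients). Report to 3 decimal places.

RR = 0.7310 / 0.2610 = 2.801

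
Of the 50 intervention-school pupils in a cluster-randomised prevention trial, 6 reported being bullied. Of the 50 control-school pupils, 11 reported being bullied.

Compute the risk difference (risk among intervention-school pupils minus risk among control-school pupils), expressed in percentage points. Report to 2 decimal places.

RD = -10.00

risk, intervention-school pupils = 6/50 = 0.1200
risk, control-school pupils = 11/50 = 0.2200
risk difference = 0.1200 − 0.2200 = -0.1000 → -10.00 percentage points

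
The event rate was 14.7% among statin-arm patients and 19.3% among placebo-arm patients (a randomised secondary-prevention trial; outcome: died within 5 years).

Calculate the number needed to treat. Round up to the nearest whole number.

absolute risk difference = 0.046000
1 / 0.046000 = 21.739 → round up → 22

NNT ≈ 22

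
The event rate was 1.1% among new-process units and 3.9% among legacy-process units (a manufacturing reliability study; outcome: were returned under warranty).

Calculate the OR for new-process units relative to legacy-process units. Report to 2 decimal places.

odds, new-process units = 0.01100/0.98900 = 0.01112
odds, legacy-process units = 0.03900/0.96100 = 0.04058
OR = 0.01112 / 0.04058 = 0.27

0.27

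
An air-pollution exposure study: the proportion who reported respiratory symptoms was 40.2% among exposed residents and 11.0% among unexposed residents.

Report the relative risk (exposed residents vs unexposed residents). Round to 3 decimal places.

RR = 0.4020 / 0.1100 = 3.655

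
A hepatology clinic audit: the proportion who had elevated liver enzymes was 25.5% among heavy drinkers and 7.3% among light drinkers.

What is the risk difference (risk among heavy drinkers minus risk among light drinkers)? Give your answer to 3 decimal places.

risk difference = 0.2550 − 0.0730 = 0.182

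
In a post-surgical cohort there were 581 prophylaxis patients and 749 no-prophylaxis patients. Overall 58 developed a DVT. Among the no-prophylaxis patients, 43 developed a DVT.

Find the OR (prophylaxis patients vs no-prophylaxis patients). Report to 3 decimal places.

0.435

prophylaxis patients with the outcome: 58 − 43 = 15
prophylaxis patients without the outcome: 581 − 15 = 566
no-prophylaxis patients without the outcome: 749 − 43 = 706
OR = (15 × 706) / (566 × 43) = 10590/24338 ≈ 0.435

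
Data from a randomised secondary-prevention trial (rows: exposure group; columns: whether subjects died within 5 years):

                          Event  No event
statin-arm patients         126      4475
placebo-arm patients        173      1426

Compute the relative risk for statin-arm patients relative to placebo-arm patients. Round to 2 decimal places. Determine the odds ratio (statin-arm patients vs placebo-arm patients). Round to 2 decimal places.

risk, statin-arm patients = 126/4601 = 0.02739
risk, placebo-arm patients = 173/1599 = 0.10819
RR = 0.02739 / 0.10819 = 0.25
OR = (126 × 1426) / (4475 × 173) = 179676/774175 ≈ 0.23

RR = 0.25; OR = 0.23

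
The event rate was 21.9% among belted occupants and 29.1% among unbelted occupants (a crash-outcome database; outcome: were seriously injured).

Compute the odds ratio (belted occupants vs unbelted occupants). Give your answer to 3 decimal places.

odds, belted occupants = 0.2190/0.7810 = 0.2804
odds, unbelted occupants = 0.2910/0.7090 = 0.4104
OR = 0.2804 / 0.4104 = 0.683

0.683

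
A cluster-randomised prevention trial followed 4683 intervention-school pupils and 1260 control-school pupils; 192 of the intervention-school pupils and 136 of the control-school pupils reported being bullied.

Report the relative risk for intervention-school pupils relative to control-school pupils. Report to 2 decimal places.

risk, intervention-school pupils = 192/4683 = 0.04100
risk, control-school pupils = 136/1260 = 0.10794
RR = 0.04100 / 0.10794 = 0.38

RR ≈ 0.38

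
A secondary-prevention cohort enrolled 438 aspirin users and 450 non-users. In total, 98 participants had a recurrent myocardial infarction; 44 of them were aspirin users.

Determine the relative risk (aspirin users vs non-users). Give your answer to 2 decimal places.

aspirin users without the outcome: 438 − 44 = 394
non-users with the outcome: 98 − 44 = 54
non-users without the outcome: 450 − 54 = 396
risk, aspirin users = 44/438 = 0.1005
risk, non-users = 54/450 = 0.1200
RR = 0.1005 / 0.1200 = 0.84

0.84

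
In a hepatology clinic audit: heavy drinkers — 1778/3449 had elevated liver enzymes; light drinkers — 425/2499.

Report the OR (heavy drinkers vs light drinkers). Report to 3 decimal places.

OR = (1778 × 2074) / (1671 × 425) = 3687572/710175 ≈ 5.192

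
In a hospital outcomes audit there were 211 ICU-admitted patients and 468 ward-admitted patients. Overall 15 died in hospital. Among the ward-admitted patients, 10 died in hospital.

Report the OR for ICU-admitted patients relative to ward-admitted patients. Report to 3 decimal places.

OR ≈ 1.112

ICU-admitted patients with the outcome: 15 − 10 = 5
ICU-admitted patients without the outcome: 211 − 5 = 206
ward-admitted patients without the outcome: 468 − 10 = 458
OR = (5 × 458) / (206 × 10) = 2290/2060 ≈ 1.112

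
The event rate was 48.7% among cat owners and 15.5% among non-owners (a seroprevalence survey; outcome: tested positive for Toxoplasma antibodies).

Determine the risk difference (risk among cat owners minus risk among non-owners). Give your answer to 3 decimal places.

risk difference = 0.4870 − 0.1550 = 0.332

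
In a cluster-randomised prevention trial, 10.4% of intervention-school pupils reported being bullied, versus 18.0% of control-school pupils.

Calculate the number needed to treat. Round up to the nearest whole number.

absolute risk difference = 0.076000
1 / 0.076000 = 13.158 → round up → 14

NNT = 14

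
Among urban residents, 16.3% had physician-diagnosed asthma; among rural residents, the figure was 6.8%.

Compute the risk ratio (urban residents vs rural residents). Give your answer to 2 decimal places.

RR = 0.1630 / 0.0680 = 2.40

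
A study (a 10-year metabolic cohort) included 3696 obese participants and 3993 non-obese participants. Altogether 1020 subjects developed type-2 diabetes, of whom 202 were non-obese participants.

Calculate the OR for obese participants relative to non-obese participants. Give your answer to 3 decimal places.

obese participants with the outcome: 1020 − 202 = 818
obese participants without the outcome: 3696 − 818 = 2878
non-obese participants without the outcome: 3993 − 202 = 3791
OR = (818 × 3791) / (2878 × 202) = 3101038/581356 ≈ 5.334

5.334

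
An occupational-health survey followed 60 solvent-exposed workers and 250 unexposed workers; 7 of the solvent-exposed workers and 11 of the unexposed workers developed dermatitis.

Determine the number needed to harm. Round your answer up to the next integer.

NNH = 14

risk, solvent-exposed workers = 7/60 = 0.116667
risk, unexposed workers = 11/250 = 0.044000
absolute risk difference = 0.072667
1 / 0.072667 = 13.761 → round up → 14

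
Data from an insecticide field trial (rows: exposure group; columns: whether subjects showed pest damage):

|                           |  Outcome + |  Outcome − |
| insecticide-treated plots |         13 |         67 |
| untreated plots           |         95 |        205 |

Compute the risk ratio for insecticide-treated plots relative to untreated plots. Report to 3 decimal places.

risk, insecticide-treated plots = 13/80 = 0.1625
risk, untreated plots = 95/300 = 0.3167
RR = 0.1625 / 0.3167 = 0.513

0.513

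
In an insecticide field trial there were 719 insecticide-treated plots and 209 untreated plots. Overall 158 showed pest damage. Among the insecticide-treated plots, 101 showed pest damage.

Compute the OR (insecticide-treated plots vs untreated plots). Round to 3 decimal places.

OR = 0.436

insecticide-treated plots without the outcome: 719 − 101 = 618
untreated plots with the outcome: 158 − 101 = 57
untreated plots without the outcome: 209 − 57 = 152
OR = (101 × 152) / (618 × 57) = 15352/35226 ≈ 0.436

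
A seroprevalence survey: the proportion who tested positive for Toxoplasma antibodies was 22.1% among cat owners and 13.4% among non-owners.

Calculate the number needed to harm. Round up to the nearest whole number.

absolute risk difference = 0.087000
1 / 0.087000 = 11.494 → round up → 12

NNH = 12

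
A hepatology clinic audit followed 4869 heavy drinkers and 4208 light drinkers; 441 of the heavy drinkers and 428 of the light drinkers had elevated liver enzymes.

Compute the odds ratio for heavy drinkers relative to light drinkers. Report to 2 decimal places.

odds, heavy drinkers = 441/4428 = 0.0996
odds, light drinkers = 428/3780 = 0.1132
OR = 0.0996 / 0.1132 = 0.88

0.88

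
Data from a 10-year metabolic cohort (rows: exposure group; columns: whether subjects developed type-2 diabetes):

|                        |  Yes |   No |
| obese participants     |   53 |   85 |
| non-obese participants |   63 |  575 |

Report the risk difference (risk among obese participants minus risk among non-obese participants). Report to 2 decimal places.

risk, obese participants = 53/138 = 0.3841
risk, non-obese participants = 63/638 = 0.0987
risk difference = 0.3841 − 0.0987 = 0.29

RD = 0.29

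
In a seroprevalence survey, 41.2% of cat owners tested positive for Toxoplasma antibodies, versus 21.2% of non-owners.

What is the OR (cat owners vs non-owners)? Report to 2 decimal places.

OR ≈ 2.60

odds, cat owners = 0.4120/0.5880 = 0.7007
odds, non-owners = 0.2120/0.7880 = 0.2690
OR = 0.7007 / 0.2690 = 2.60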